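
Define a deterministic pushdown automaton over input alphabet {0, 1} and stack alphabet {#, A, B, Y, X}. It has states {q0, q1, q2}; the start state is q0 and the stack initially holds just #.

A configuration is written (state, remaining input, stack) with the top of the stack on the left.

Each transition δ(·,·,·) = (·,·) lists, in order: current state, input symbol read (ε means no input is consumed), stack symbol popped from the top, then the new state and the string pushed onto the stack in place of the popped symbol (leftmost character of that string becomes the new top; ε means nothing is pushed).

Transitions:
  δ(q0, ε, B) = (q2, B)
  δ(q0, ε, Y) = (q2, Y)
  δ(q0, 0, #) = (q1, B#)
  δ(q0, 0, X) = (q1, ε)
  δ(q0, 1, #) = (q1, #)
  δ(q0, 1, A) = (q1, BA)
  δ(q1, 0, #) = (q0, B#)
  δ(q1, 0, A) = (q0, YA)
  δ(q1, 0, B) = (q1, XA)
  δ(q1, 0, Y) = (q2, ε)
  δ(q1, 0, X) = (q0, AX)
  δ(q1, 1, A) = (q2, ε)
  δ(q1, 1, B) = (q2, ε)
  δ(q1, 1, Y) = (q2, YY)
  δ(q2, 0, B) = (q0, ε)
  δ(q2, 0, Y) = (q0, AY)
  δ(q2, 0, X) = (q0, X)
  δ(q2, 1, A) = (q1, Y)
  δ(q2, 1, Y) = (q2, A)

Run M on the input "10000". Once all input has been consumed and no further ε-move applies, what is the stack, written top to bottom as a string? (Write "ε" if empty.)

(q0, 10000, #) ⊢ (q1, 0000, #) ⊢ (q0, 000, B#) ⊢ (q2, 000, B#) ⊢ (q0, 00, #) ⊢ (q1, 0, B#) ⊢ (q1, ε, XA#)
All input consumed in state q1 with stack XA#.

XA#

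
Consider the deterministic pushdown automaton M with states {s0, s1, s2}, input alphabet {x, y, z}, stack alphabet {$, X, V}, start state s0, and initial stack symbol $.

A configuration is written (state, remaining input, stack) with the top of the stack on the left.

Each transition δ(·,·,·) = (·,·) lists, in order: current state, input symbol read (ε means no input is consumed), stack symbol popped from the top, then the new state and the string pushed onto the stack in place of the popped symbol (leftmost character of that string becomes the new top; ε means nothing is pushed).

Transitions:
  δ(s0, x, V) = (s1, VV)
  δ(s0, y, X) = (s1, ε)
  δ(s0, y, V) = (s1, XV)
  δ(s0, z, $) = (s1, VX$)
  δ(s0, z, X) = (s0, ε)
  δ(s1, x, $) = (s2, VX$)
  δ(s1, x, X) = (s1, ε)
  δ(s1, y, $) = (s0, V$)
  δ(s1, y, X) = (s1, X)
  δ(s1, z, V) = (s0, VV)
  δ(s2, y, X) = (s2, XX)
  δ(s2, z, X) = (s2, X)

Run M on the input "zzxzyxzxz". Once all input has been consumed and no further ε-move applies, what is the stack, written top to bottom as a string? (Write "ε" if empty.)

(s0, zzxzyxzxz, $)
  read z, top $: go to s1, push VX$ → (s1, zxzyxzxz, VX$)
  read z, top V: go to s0, push VV → (s0, xzyxzxz, VVX$)
  read x, top V: go to s1, push VV → (s1, zyxzxz, VVVX$)
  read z, top V: go to s0, push VV → (s0, yxzxz, VVVVX$)
  read y, top V: go to s1, push XV → (s1, xzxz, XVVVVX$)
  read x, top X: go to s1, push ε → (s1, zxz, VVVVX$)
  read z, top V: go to s0, push VV → (s0, xz, VVVVVX$)
  read x, top V: go to s1, push VV → (s1, z, VVVVVVX$)
  read z, top V: go to s0, push VV → (s0, ε, VVVVVVVX$)
All input consumed in state s0 with stack VVVVVVVX$.

VVVVVVVX$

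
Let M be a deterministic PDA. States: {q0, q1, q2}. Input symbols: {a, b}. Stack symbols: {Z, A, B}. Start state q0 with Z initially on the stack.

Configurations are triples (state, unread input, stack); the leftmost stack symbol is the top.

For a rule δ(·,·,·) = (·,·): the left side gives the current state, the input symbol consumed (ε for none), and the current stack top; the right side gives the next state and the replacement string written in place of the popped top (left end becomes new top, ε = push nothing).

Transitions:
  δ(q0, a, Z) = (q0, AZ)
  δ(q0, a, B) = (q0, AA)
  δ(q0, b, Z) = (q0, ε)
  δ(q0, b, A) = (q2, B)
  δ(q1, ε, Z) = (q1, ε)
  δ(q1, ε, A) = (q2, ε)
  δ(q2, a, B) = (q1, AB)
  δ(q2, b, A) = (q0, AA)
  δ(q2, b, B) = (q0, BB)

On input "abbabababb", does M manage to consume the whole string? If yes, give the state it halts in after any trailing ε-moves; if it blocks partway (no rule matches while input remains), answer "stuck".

(q0, abbabababb, Z)
  read a, top Z: go to q0, push AZ → (q0, bbabababb, AZ)
  read b, top A: go to q2, push B → (q2, babababb, BZ)
  read b, top B: go to q0, push BB → (q0, abababb, BBZ)
  read a, top B: go to q0, push AA → (q0, bababb, AABZ)
  read b, top A: go to q2, push B → (q2, ababb, BABZ)
  read a, top B: go to q1, push AB → (q1, babb, ABABZ)
  ε-move, top A: go to q2, push ε → (q2, babb, BABZ)
  read b, top B: go to q0, push BB → (q0, abb, BBABZ)
  read a, top B: go to q0, push AA → (q0, bb, AABABZ)
  read b, top A: go to q2, push B → (q2, b, BABABZ)
  read b, top B: go to q0, push BB → (q0, ε, BBABABZ)
All input consumed; M is in state q0.

q0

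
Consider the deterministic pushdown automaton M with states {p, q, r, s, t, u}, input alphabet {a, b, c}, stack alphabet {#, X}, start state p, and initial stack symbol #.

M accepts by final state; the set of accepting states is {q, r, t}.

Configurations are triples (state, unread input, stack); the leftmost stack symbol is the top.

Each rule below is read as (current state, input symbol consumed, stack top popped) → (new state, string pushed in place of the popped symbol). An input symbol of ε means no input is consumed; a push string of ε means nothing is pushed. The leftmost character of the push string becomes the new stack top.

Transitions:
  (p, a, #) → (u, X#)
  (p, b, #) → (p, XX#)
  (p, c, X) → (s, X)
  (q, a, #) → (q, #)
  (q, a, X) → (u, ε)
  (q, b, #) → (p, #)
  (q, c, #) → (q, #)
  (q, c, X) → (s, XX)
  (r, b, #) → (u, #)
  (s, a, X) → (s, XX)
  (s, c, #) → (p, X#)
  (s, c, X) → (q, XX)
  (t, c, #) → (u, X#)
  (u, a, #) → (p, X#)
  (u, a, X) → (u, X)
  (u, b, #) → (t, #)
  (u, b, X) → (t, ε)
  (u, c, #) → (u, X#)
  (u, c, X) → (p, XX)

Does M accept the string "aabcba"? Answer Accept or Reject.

(p, aabcba, #)
  read a, top #: go to u, push X# → (u, abcba, X#)
  read a, top X: go to u, push X → (u, bcba, X#)
  read b, top X: go to t, push ε → (t, cba, #)
  read c, top #: go to u, push X# → (u, ba, X#)
  read b, top X: go to t, push ε → (t, a, #)
No transition applies at (t, a, #); input not fully consumed.

Reject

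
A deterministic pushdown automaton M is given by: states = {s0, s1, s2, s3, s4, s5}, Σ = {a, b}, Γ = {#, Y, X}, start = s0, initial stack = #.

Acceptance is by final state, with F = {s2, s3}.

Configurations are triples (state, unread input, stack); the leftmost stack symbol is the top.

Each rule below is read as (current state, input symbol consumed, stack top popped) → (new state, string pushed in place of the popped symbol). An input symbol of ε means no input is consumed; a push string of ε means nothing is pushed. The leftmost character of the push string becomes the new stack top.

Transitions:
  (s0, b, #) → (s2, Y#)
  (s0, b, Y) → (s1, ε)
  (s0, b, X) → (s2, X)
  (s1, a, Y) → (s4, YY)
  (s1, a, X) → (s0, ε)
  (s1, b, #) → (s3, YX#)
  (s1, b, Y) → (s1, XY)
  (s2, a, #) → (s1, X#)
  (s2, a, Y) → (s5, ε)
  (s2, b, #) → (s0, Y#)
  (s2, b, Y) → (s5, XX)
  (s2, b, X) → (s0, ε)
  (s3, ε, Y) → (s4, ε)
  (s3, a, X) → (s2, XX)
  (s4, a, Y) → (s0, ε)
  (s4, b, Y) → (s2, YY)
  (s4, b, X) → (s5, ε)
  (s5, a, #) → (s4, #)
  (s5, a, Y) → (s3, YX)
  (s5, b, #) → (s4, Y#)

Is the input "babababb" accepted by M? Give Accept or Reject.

(s0, babababb, #) ⊢ (s2, abababb, Y#) ⊢ (s5, bababb, #) ⊢ (s4, ababb, Y#) ⊢ (s0, babb, #) ⊢ (s2, abb, Y#) ⊢ (s5, bb, #) ⊢ (s4, b, Y#) ⊢ (s2, ε, YY#)
All input consumed; state s2 ∈ F.

Accept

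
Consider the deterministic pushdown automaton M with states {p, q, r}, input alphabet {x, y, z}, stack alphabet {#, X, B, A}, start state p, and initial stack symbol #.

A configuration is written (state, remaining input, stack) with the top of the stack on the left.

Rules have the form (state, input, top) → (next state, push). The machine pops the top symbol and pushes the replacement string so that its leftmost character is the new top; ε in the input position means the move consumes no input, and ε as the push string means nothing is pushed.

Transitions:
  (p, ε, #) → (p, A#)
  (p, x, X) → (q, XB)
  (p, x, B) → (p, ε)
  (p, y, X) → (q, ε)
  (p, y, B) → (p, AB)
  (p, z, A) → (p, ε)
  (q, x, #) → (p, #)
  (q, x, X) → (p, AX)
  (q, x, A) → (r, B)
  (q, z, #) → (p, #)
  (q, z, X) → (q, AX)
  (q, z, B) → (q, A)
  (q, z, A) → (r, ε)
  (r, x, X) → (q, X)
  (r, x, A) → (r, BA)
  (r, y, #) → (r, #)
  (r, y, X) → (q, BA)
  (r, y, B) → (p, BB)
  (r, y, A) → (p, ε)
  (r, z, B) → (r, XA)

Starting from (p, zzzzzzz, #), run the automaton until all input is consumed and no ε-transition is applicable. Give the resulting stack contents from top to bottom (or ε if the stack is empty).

(p, zzzzzzz, #) ⊢ (p, zzzzzzz, A#) ⊢ (p, zzzzzz, #) ⊢ (p, zzzzzz, A#) ⊢ (p, zzzzz, #) ⊢ (p, zzzzz, A#) ⊢ (p, zzzz, #) ⊢ (p, zzzz, A#) ⊢ (p, zzz, #) ⊢ (p, zzz, A#) ⊢ (p, zz, #) ⊢ (p, zz, A#) ⊢ (p, z, #) ⊢ (p, z, A#) ⊢ (p, ε, #) ⊢ (p, ε, A#)
All input consumed in state p with stack A#.

A#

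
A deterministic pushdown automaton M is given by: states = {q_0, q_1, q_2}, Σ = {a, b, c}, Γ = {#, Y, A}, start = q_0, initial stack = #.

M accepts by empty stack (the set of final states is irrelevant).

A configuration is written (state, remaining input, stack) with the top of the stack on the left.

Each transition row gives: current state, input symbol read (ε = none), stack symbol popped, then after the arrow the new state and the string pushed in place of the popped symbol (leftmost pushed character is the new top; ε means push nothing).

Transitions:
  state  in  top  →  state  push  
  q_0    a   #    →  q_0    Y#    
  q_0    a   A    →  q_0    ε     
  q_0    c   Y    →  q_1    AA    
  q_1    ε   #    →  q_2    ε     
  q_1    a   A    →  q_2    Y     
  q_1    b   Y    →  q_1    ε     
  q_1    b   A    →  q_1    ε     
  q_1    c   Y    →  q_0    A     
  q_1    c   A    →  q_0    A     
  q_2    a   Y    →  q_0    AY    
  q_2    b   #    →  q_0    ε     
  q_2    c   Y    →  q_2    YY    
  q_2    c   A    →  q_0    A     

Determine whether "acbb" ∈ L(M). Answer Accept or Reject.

Accept

(q_0, acbb, #)
  read a, top #: go to q_0, push Y# → (q_0, cbb, Y#)
  read c, top Y: go to q_1, push AA → (q_1, bb, AA#)
  read b, top A: go to q_1, push ε → (q_1, b, A#)
  read b, top A: go to q_1, push ε → (q_1, ε, #)
  ε-move, top #: go to q_2, push ε → (q_2, ε, ε)
All input consumed and the stack is empty.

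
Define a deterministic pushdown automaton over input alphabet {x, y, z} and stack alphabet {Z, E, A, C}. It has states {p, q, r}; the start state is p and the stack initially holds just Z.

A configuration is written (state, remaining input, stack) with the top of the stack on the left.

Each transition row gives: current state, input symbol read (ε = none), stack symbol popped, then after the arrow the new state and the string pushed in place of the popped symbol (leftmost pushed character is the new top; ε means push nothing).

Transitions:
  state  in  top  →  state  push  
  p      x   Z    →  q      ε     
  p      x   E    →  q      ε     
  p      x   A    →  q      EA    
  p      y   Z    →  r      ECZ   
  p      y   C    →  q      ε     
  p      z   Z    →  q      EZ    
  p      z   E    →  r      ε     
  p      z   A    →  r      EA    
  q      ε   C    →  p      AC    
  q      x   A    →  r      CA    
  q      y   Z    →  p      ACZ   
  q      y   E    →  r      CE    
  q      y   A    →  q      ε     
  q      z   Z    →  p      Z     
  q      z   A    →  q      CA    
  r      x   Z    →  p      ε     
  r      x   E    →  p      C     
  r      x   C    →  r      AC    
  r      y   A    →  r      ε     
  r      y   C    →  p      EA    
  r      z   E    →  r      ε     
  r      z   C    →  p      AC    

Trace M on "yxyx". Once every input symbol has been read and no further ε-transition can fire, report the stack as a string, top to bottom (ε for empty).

EACZ

(p, yxyx, Z)
  read y, top Z: go to r, push ECZ → (r, xyx, ECZ)
  read x, top E: go to p, push C → (p, yx, CCZ)
  read y, top C: go to q, push ε → (q, x, CZ)
  ε-move, top C: go to p, push AC → (p, x, ACZ)
  read x, top A: go to q, push EA → (q, ε, EACZ)
All input consumed in state q with stack EACZ.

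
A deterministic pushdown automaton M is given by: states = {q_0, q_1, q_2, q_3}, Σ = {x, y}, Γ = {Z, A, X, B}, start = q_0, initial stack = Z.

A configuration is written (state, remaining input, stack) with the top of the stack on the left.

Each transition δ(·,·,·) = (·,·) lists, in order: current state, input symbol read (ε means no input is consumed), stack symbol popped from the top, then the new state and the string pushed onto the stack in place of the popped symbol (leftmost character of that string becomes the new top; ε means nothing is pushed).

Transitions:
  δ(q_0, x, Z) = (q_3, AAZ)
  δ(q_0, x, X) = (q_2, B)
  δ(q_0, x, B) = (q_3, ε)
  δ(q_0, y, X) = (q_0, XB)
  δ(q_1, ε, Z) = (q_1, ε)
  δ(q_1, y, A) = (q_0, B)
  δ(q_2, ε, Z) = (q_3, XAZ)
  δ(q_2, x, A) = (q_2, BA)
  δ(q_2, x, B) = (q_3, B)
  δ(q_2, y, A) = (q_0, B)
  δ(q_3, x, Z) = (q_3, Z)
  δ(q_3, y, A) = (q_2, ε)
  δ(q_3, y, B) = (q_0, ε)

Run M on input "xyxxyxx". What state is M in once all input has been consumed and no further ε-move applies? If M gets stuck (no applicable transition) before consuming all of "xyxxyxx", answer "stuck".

stuck

(q_0, xyxxyxx, Z) ⊢ (q_3, yxxyxx, AAZ) ⊢ (q_2, xxyxx, AZ) ⊢ (q_2, xyxx, BAZ) ⊢ (q_3, yxx, BAZ) ⊢ (q_0, xx, AZ)
No transition for (q_0, x, top A); M blocks with input xx remaining.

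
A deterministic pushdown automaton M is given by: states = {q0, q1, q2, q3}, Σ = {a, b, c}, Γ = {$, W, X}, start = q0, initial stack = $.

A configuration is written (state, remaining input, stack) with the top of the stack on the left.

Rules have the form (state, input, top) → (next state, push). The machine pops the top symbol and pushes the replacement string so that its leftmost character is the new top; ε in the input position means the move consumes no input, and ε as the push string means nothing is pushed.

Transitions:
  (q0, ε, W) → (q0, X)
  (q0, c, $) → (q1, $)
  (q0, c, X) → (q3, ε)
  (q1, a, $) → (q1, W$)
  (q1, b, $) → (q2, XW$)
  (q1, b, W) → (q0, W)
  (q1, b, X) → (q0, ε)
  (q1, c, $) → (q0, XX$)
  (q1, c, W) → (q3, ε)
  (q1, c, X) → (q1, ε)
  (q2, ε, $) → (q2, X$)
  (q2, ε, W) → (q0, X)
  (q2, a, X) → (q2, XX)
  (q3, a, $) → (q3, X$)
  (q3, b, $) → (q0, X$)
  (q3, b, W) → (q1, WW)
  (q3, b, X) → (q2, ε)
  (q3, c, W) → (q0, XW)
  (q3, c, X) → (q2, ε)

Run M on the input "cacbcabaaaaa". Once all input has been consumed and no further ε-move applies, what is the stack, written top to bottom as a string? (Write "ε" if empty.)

(q0, cacbcabaaaaa, $)
  read c, top $: go to q1, push $ → (q1, acbcabaaaaa, $)
  read a, top $: go to q1, push W$ → (q1, cbcabaaaaa, W$)
  read c, top W: go to q3, push ε → (q3, bcabaaaaa, $)
  read b, top $: go to q0, push X$ → (q0, cabaaaaa, X$)
  read c, top X: go to q3, push ε → (q3, abaaaaa, $)
  read a, top $: go to q3, push X$ → (q3, baaaaa, X$)
  read b, top X: go to q2, push ε → (q2, aaaaa, $)
  ε-move, top $: go to q2, push X$ → (q2, aaaaa, X$)
  read a, top X: go to q2, push XX → (q2, aaaa, XX$)
  read a, top X: go to q2, push XX → (q2, aaa, XXX$)
  read a, top X: go to q2, push XX → (q2, aa, XXXX$)
  read a, top X: go to q2, push XX → (q2, a, XXXXX$)
  read a, top X: go to q2, push XX → (q2, ε, XXXXXX$)
All input consumed in state q2 with stack XXXXXX$.

XXXXXX$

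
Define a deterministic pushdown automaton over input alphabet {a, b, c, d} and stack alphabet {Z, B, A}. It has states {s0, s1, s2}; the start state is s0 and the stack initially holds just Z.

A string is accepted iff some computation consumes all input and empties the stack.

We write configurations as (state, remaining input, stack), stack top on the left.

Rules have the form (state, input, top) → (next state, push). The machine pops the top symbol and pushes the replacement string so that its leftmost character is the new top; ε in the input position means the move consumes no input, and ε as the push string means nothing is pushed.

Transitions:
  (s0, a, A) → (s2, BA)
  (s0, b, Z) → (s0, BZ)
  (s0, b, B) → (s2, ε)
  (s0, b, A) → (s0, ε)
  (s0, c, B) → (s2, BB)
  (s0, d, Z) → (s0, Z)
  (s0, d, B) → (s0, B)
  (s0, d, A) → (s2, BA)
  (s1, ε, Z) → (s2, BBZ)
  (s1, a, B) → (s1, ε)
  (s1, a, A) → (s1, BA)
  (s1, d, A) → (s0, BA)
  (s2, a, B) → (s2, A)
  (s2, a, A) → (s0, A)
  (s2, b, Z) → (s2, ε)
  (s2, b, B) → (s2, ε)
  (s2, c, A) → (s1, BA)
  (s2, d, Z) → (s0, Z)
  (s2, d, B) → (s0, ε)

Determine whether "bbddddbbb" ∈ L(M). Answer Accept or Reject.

(s0, bbddddbbb, Z)
  read b, top Z: go to s0, push BZ → (s0, bddddbbb, BZ)
  read b, top B: go to s2, push ε → (s2, ddddbbb, Z)
  read d, top Z: go to s0, push Z → (s0, dddbbb, Z)
  read d, top Z: go to s0, push Z → (s0, ddbbb, Z)
  read d, top Z: go to s0, push Z → (s0, dbbb, Z)
  read d, top Z: go to s0, push Z → (s0, bbb, Z)
  read b, top Z: go to s0, push BZ → (s0, bb, BZ)
  read b, top B: go to s2, push ε → (s2, b, Z)
  read b, top Z: go to s2, push ε → (s2, ε, ε)
All input consumed and the stack is empty.

Accept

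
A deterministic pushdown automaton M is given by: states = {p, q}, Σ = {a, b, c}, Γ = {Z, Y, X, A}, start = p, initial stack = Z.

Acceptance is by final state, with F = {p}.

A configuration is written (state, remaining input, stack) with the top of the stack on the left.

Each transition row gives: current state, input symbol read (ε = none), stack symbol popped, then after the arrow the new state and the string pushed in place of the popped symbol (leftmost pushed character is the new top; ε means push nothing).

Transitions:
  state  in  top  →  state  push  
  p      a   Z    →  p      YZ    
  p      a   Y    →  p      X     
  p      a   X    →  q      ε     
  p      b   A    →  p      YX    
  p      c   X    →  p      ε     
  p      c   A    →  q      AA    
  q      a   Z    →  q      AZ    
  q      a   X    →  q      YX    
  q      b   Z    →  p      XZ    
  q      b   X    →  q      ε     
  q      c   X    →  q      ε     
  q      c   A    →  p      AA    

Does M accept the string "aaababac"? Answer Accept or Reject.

Reject

(p, aaababac, Z)
  read a, top Z: go to p, push YZ → (p, aababac, YZ)
  read a, top Y: go to p, push X → (p, ababac, XZ)
  read a, top X: go to q, push ε → (q, babac, Z)
  read b, top Z: go to p, push XZ → (p, abac, XZ)
  read a, top X: go to q, push ε → (q, bac, Z)
  read b, top Z: go to p, push XZ → (p, ac, XZ)
  read a, top X: go to q, push ε → (q, c, Z)
No transition applies at (q, c, Z); input not fully consumed.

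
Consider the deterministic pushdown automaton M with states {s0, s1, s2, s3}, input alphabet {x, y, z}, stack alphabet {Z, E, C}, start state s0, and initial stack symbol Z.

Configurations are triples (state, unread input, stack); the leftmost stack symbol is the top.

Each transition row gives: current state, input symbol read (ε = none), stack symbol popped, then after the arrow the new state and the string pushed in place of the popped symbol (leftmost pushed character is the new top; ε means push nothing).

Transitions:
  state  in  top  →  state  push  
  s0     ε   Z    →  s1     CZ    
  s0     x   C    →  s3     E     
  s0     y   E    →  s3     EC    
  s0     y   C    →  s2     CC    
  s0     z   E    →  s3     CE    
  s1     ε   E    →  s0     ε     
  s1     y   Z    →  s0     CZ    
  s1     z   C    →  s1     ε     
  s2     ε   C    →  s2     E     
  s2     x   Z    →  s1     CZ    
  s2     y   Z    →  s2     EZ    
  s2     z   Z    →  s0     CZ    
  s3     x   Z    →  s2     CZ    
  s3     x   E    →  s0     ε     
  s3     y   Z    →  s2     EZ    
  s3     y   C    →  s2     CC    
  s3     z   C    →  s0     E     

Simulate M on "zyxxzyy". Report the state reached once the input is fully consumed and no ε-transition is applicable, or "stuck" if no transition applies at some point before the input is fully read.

(s0, zyxxzyy, Z) ⊢ (s1, zyxxzyy, CZ) ⊢ (s1, yxxzyy, Z) ⊢ (s0, xxzyy, CZ) ⊢ (s3, xzyy, EZ) ⊢ (s0, zyy, Z) ⊢ (s1, zyy, CZ) ⊢ (s1, yy, Z) ⊢ (s0, y, CZ) ⊢ (s2, ε, CCZ) ⊢ (s2, ε, ECZ)
All input consumed; M is in state s2.

s2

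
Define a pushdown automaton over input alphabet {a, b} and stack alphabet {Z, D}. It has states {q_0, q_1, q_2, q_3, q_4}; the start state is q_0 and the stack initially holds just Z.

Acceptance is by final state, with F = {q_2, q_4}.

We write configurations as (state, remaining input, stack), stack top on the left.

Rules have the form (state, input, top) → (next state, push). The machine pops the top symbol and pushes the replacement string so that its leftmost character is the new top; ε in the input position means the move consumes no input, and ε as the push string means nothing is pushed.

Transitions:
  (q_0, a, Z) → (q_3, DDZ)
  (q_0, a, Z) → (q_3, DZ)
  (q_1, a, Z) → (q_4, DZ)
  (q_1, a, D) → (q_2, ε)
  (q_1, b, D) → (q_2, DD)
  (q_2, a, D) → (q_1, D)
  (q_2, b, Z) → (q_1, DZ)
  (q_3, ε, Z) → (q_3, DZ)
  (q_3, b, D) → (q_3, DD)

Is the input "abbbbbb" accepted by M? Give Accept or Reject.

Reject

No computation consumes all input and reaches a final state.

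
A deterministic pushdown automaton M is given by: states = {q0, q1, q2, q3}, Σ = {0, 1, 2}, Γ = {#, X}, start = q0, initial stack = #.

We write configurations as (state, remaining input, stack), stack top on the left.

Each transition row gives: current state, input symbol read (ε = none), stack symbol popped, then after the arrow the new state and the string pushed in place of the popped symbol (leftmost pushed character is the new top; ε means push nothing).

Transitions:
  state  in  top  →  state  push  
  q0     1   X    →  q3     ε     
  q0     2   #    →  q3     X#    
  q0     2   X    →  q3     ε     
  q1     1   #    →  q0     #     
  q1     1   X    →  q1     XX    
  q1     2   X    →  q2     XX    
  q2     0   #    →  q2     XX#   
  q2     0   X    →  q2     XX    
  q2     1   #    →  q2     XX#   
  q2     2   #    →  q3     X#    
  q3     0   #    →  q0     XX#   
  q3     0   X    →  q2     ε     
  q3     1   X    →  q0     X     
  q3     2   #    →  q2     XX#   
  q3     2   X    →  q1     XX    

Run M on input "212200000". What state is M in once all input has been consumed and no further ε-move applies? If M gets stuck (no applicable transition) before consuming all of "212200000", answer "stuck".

(q0, 212200000, #) ⊢ (q3, 12200000, X#) ⊢ (q0, 2200000, X#) ⊢ (q3, 200000, #) ⊢ (q2, 00000, XX#) ⊢ (q2, 0000, XXX#) ⊢ (q2, 000, XXXX#) ⊢ (q2, 00, XXXXX#) ⊢ (q2, 0, XXXXXX#) ⊢ (q2, ε, XXXXXXX#)
All input consumed; M is in state q2.

q2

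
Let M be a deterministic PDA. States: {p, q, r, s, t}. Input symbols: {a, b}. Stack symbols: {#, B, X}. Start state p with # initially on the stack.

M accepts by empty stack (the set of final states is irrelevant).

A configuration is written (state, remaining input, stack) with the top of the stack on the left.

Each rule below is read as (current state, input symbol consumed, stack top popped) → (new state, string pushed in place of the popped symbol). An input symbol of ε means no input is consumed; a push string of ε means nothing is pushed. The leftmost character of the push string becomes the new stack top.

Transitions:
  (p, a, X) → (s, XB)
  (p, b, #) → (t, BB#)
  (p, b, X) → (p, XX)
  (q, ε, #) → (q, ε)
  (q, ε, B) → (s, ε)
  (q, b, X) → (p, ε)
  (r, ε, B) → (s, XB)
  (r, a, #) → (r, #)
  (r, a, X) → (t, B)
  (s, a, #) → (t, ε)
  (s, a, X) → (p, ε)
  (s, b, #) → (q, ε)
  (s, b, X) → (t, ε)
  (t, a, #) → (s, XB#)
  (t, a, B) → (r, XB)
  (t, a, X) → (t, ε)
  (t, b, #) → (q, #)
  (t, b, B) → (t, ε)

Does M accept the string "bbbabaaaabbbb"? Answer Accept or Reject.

Accept

(p, bbbabaaaabbbb, #)
  read b, top #: go to t, push BB# → (t, bbabaaaabbbb, BB#)
  read b, top B: go to t, push ε → (t, babaaaabbbb, B#)
  read b, top B: go to t, push ε → (t, abaaaabbbb, #)
  read a, top #: go to s, push XB# → (s, baaaabbbb, XB#)
  read b, top X: go to t, push ε → (t, aaaabbbb, B#)
  read a, top B: go to r, push XB → (r, aaabbbb, XB#)
  read a, top X: go to t, push B → (t, aabbbb, BB#)
  read a, top B: go to r, push XB → (r, abbbb, XBB#)
  read a, top X: go to t, push B → (t, bbbb, BBB#)
  read b, top B: go to t, push ε → (t, bbb, BB#)
  read b, top B: go to t, push ε → (t, bb, B#)
  read b, top B: go to t, push ε → (t, b, #)
  read b, top #: go to q, push # → (q, ε, #)
  ε-move, top #: go to q, push ε → (q, ε, ε)
All input consumed and the stack is empty.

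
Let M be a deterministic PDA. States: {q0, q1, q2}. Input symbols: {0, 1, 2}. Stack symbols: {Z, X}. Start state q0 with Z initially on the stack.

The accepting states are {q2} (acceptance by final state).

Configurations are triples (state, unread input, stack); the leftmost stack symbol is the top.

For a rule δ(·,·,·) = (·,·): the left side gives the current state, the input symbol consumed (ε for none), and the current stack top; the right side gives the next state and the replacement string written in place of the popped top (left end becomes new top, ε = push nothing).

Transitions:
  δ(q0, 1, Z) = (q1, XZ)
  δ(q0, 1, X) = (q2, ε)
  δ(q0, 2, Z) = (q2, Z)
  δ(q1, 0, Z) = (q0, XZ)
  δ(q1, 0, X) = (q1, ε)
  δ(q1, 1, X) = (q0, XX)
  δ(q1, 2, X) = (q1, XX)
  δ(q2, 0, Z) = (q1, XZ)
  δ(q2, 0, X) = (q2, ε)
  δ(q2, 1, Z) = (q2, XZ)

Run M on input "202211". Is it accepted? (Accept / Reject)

Accept

(q0, 202211, Z)
  read 2, top Z: go to q2, push Z → (q2, 02211, Z)
  read 0, top Z: go to q1, push XZ → (q1, 2211, XZ)
  read 2, top X: go to q1, push XX → (q1, 211, XXZ)
  read 2, top X: go to q1, push XX → (q1, 11, XXXZ)
  read 1, top X: go to q0, push XX → (q0, 1, XXXXZ)
  read 1, top X: go to q2, push ε → (q2, ε, XXXZ)
All input consumed; state q2 ∈ F.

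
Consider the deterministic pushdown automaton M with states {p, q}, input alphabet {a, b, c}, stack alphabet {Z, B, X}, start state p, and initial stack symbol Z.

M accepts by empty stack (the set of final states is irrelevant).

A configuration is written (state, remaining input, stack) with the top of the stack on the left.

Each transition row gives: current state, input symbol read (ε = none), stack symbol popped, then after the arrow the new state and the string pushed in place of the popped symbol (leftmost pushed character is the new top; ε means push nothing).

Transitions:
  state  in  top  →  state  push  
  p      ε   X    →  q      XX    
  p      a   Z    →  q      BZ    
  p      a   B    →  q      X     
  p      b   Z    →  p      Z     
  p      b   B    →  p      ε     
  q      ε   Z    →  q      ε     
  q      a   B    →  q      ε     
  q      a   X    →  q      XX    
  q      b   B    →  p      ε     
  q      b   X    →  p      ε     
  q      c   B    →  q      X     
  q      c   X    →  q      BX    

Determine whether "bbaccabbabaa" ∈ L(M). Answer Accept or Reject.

Accept

(p, bbaccabbabaa, Z) ⊢ (p, baccabbabaa, Z) ⊢ (p, accabbabaa, Z) ⊢ (q, ccabbabaa, BZ) ⊢ (q, cabbabaa, XZ) ⊢ (q, abbabaa, BXZ) ⊢ (q, bbabaa, XZ) ⊢ (p, babaa, Z) ⊢ (p, abaa, Z) ⊢ (q, baa, BZ) ⊢ (p, aa, Z) ⊢ (q, a, BZ) ⊢ (q, ε, Z) ⊢ (q, ε, ε)
All input consumed and the stack is empty.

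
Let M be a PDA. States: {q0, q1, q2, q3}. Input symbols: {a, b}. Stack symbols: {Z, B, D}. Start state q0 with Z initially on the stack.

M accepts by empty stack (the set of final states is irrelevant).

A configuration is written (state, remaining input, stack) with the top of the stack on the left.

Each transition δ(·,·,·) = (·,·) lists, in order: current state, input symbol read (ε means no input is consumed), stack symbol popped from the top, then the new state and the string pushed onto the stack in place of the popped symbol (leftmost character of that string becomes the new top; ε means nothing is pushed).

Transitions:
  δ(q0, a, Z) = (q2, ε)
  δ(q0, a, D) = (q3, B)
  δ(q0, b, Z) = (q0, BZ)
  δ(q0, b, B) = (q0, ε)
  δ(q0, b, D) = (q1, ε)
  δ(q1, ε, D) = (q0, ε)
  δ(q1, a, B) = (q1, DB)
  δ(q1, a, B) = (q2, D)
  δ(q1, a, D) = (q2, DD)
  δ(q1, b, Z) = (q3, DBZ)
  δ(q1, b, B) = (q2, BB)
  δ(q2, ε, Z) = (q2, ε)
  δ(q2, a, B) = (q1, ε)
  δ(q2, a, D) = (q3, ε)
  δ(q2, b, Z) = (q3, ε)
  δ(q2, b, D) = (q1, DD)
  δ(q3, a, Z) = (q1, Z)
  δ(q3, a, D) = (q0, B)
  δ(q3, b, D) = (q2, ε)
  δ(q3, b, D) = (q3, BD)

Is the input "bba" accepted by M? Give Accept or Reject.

Accept

One accepting computation: (q0, bba, Z) ⊢ (q0, ba, BZ) ⊢ (q0, a, Z) ⊢ (q2, ε, ε)
All input consumed and the stack is empty.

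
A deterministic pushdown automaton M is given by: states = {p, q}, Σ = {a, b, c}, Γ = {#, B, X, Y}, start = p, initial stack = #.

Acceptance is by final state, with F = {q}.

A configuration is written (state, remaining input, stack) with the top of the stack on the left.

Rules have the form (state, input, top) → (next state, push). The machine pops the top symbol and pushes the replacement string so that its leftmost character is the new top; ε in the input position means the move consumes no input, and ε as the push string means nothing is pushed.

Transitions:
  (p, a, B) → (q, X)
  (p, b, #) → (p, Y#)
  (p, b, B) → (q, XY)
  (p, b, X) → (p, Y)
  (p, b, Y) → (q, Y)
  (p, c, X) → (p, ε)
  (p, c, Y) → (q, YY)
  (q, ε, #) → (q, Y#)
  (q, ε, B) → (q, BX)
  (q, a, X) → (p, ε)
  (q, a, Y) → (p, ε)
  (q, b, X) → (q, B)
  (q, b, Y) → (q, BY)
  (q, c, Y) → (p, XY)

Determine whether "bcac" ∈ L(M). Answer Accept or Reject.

(p, bcac, #) ⊢ (p, cac, Y#) ⊢ (q, ac, YY#) ⊢ (p, c, Y#) ⊢ (q, ε, YY#)
All input consumed; state q ∈ F.

Accept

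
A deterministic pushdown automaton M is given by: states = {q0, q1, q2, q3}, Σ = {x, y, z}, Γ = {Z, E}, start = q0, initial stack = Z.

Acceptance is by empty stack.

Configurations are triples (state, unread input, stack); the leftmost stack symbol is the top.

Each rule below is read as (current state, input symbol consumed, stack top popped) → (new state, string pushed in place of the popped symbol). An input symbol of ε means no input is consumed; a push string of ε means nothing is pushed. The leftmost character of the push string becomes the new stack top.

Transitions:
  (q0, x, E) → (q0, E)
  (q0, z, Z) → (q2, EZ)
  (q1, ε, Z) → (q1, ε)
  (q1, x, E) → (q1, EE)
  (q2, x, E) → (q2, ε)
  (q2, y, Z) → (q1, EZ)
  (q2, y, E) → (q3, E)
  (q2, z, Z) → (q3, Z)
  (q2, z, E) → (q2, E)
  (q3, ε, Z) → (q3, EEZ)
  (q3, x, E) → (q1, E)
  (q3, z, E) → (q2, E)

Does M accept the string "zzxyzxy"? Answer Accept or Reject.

(q0, zzxyzxy, Z) ⊢ (q2, zxyzxy, EZ) ⊢ (q2, xyzxy, EZ) ⊢ (q2, yzxy, Z) ⊢ (q1, zxy, EZ)
No transition applies at (q1, zxy, EZ); input not fully consumed.

Reject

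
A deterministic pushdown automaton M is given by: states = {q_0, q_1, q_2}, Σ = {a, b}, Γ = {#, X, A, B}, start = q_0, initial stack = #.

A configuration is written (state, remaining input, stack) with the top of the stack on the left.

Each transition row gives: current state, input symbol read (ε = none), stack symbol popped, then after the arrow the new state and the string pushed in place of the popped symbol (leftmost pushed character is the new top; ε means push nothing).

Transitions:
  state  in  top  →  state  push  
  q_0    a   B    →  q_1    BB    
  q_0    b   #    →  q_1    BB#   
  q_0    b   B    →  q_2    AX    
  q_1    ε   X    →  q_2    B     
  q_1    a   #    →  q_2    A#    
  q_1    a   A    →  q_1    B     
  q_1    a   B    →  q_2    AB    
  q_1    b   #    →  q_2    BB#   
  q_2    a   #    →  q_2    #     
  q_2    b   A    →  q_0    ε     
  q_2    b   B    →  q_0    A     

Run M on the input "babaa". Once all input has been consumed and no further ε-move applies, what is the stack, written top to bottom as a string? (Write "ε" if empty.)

ABBB#

(q_0, babaa, #)
  read b, top #: go to q_1, push BB# → (q_1, abaa, BB#)
  read a, top B: go to q_2, push AB → (q_2, baa, ABB#)
  read b, top A: go to q_0, push ε → (q_0, aa, BB#)
  read a, top B: go to q_1, push BB → (q_1, a, BBB#)
  read a, top B: go to q_2, push AB → (q_2, ε, ABBB#)
All input consumed in state q_2 with stack ABBB#.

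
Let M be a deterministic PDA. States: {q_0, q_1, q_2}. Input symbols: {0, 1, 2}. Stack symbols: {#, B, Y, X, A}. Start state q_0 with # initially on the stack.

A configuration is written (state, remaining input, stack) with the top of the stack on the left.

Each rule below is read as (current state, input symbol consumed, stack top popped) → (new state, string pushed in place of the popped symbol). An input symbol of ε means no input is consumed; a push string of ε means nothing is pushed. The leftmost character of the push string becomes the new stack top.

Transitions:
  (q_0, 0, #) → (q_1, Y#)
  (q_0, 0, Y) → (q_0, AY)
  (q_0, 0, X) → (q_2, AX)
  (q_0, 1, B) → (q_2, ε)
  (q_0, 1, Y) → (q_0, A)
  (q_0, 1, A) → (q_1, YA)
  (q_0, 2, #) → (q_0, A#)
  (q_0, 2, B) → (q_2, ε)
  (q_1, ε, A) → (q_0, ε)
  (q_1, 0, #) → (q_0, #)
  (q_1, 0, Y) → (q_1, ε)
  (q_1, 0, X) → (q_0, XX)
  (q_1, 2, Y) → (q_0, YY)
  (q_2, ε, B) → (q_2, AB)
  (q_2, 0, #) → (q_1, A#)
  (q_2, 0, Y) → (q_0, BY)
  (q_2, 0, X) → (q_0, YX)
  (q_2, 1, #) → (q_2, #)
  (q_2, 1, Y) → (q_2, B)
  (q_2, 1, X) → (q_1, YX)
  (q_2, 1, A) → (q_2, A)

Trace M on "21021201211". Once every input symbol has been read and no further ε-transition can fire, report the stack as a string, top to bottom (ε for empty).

YAYAYYA#

(q_0, 21021201211, #) ⊢ (q_0, 1021201211, A#) ⊢ (q_1, 021201211, YA#) ⊢ (q_1, 21201211, A#) ⊢ (q_0, 21201211, #) ⊢ (q_0, 1201211, A#) ⊢ (q_1, 201211, YA#) ⊢ (q_0, 01211, YYA#) ⊢ (q_0, 1211, AYYA#) ⊢ (q_1, 211, YAYYA#) ⊢ (q_0, 11, YYAYYA#) ⊢ (q_0, 1, AYAYYA#) ⊢ (q_1, ε, YAYAYYA#)
All input consumed in state q_1 with stack YAYAYYA#.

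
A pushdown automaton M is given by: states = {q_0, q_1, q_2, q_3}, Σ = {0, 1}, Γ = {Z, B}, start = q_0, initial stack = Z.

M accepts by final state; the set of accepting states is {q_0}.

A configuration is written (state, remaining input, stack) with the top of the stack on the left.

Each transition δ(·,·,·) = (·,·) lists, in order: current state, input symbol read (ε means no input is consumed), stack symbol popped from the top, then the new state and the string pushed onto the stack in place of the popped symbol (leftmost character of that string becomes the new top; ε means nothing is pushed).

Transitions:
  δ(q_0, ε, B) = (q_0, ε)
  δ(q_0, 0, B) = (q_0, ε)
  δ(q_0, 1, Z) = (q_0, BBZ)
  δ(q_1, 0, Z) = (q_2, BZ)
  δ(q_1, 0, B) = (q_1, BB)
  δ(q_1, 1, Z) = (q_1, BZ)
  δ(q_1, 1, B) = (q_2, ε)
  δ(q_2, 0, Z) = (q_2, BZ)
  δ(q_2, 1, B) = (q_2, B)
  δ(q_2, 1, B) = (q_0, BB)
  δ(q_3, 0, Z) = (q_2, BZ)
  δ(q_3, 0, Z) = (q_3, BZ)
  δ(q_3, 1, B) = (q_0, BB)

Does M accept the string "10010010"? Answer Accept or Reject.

One accepting computation: (q_0, 10010010, Z) ⊢ (q_0, 0010010, BBZ) ⊢ (q_0, 010010, BZ) ⊢ (q_0, 10010, Z) ⊢ (q_0, 0010, BBZ) ⊢ (q_0, 010, BZ) ⊢ (q_0, 10, Z) ⊢ (q_0, 0, BBZ) ⊢ (q_0, ε, BZ)
All input consumed and state q_0 ∈ F.

Accept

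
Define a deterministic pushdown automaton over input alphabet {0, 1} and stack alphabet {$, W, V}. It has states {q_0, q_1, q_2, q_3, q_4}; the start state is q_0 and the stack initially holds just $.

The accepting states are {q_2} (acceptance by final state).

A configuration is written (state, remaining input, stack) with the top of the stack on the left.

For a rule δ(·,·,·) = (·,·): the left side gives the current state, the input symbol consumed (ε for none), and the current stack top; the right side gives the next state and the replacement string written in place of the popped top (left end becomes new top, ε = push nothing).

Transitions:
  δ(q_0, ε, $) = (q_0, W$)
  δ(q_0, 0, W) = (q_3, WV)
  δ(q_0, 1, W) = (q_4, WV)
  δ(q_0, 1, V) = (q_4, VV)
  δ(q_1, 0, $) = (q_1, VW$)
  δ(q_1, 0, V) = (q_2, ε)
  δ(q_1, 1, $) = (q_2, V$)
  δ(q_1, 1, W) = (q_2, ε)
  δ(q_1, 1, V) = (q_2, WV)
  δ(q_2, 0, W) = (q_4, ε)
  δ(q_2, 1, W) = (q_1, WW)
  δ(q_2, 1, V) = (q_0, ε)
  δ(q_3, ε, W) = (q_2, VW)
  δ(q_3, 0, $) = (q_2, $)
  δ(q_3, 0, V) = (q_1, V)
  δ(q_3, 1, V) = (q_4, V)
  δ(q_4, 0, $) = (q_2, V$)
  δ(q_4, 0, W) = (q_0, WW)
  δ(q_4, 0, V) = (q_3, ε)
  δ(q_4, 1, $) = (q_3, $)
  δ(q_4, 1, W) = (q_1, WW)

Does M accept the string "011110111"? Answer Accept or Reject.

Reject

(q_0, 011110111, $)
  ε-move, top $: go to q_0, push W$ → (q_0, 011110111, W$)
  read 0, top W: go to q_3, push WV → (q_3, 11110111, WV$)
  ε-move, top W: go to q_2, push VW → (q_2, 11110111, VWV$)
  read 1, top V: go to q_0, push ε → (q_0, 1110111, WV$)
  read 1, top W: go to q_4, push WV → (q_4, 110111, WVV$)
  read 1, top W: go to q_1, push WW → (q_1, 10111, WWVV$)
  read 1, top W: go to q_2, push ε → (q_2, 0111, WVV$)
  read 0, top W: go to q_4, push ε → (q_4, 111, VV$)
No transition applies at (q_4, 111, VV$); input not fully consumed.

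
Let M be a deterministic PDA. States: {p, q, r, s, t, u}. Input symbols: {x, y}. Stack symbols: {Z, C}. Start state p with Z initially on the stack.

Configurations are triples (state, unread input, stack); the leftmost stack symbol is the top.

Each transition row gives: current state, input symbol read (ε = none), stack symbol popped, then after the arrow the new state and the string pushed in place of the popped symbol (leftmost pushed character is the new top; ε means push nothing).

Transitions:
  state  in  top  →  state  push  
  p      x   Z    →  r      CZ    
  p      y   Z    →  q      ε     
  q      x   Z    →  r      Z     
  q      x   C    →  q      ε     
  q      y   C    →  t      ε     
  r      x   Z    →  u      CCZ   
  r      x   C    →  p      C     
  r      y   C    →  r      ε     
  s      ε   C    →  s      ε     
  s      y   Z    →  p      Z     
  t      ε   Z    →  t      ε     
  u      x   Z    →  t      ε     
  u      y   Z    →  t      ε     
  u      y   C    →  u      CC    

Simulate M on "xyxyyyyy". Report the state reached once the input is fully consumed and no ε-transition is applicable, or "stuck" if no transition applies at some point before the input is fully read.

u

(p, xyxyyyyy, Z)
  read x, top Z: go to r, push CZ → (r, yxyyyyy, CZ)
  read y, top C: go to r, push ε → (r, xyyyyy, Z)
  read x, top Z: go to u, push CCZ → (u, yyyyy, CCZ)
  read y, top C: go to u, push CC → (u, yyyy, CCCZ)
  read y, top C: go to u, push CC → (u, yyy, CCCCZ)
  read y, top C: go to u, push CC → (u, yy, CCCCCZ)
  read y, top C: go to u, push CC → (u, y, CCCCCCZ)
  read y, top C: go to u, push CC → (u, ε, CCCCCCCZ)
All input consumed; M is in state u.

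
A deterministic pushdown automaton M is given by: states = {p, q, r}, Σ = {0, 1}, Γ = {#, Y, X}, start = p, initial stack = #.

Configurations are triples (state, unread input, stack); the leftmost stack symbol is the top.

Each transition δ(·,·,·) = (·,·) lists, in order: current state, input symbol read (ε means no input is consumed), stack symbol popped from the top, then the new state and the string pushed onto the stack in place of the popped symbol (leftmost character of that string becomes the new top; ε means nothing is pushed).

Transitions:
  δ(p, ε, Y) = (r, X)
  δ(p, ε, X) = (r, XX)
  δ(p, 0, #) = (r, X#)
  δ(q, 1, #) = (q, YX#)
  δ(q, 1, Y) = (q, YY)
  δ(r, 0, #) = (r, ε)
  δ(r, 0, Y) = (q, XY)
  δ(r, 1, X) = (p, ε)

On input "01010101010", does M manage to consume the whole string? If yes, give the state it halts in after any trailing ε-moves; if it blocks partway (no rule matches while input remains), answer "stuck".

r

(p, 01010101010, #)
  read 0, top #: go to r, push X# → (r, 1010101010, X#)
  read 1, top X: go to p, push ε → (p, 010101010, #)
  read 0, top #: go to r, push X# → (r, 10101010, X#)
  read 1, top X: go to p, push ε → (p, 0101010, #)
  read 0, top #: go to r, push X# → (r, 101010, X#)
  read 1, top X: go to p, push ε → (p, 01010, #)
  read 0, top #: go to r, push X# → (r, 1010, X#)
  read 1, top X: go to p, push ε → (p, 010, #)
  read 0, top #: go to r, push X# → (r, 10, X#)
  read 1, top X: go to p, push ε → (p, 0, #)
  read 0, top #: go to r, push X# → (r, ε, X#)
All input consumed; M is in state r.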